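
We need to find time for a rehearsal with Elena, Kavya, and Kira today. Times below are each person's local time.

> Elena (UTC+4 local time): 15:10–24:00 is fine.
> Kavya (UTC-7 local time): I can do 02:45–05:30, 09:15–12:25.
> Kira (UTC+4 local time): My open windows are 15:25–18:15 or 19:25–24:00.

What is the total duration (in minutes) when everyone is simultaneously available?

Elena in UTC: 11:10-20:00 (subtract 4h to convert from UTC+4).
Kavya in UTC: 09:45-12:30, 16:15-19:25 (add 7h to convert from UTC-7).
Kira in UTC: 11:25-14:15, 15:25-20:00 (subtract 4h to convert from UTC+4).
Elena ∩ Kavya: 11:10-12:30, 16:15-19:25.
Elena ∩ Kavya ∩ Kira: 11:25-12:30, 16:15-19:25.
Those are the intersection windows.
Summing the common windows: 65 + 190 = 255 minutes.

255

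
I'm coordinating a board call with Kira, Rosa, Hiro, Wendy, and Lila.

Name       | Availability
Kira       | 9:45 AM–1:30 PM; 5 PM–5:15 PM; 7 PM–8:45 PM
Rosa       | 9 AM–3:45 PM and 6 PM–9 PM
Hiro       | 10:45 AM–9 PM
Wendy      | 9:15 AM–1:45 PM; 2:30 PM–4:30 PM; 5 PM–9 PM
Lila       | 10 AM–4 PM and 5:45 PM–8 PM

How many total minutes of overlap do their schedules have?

Kira ∩ Rosa: 09:45-13:30, 19:00-20:45.
Kira ∩ Rosa ∩ Hiro: 10:45-13:30, 19:00-20:45.
Kira ∩ Rosa ∩ Hiro ∩ Wendy: 10:45-13:30, 19:00-20:45.
Kira ∩ Rosa ∩ Hiro ∩ Wendy ∩ Lila: 10:45-13:30, 19:00-20:00.
So the common availability across everyone is 10:45-13:30, 19:00-20:00.
Summing the common windows: 165 + 60 = 225 minutes.

225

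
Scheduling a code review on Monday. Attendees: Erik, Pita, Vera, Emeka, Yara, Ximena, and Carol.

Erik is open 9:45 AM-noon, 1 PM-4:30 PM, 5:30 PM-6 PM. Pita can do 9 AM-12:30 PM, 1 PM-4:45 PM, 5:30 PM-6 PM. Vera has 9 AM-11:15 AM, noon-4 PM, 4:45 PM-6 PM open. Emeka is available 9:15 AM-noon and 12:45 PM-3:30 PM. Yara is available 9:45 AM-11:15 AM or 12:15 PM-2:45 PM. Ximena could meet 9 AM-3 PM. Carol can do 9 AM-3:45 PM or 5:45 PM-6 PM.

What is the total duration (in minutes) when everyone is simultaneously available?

195

Erik ∩ Pita: 09:45-12:00, 13:00-16:30, 17:30-18:00.
Erik ∩ Pita ∩ Vera: 09:45-11:15, 13:00-16:00, 17:30-18:00.
Erik ∩ Pita ∩ Vera ∩ Emeka: 09:45-11:15, 13:00-15:30.
Erik ∩ Pita ∩ Vera ∩ Emeka ∩ Yara: 09:45-11:15, 13:00-14:45.
Erik ∩ Pita ∩ Vera ∩ Emeka ∩ Yara ∩ Ximena: 09:45-11:15, 13:00-14:45.
Erik ∩ Pita ∩ Vera ∩ Emeka ∩ Yara ∩ Ximena ∩ Carol: 09:45-11:15, 13:00-14:45.
Summing the common windows: 90 + 105 = 195 minutes.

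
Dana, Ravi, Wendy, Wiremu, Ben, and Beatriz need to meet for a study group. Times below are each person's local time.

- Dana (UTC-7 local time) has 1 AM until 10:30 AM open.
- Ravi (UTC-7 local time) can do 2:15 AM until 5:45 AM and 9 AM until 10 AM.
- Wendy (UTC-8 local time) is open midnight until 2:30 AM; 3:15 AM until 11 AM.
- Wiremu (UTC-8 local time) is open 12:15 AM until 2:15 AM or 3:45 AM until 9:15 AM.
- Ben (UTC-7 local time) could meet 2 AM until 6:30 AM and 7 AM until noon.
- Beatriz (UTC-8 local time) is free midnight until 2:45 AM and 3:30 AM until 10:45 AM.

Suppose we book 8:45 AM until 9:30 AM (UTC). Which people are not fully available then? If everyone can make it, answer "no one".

Ben, Ravi

Dana in UTC: 08:00-17:30 (add 7h to convert from UTC-7).
Ravi in UTC: 09:15-12:45, 16:00-17:00 (add 7h to convert from UTC-7).
Wendy in UTC: 08:00-10:30, 11:15-19:00 (add 8h to convert from UTC-8).
Wiremu in UTC: 08:15-10:15, 11:45-17:15 (add 8h to convert from UTC-8).
Ben in UTC: 09:00-13:30, 14:00-19:00 (add 7h to convert from UTC-7).
Beatriz in UTC: 08:00-10:45, 11:30-18:45 (add 8h to convert from UTC-8).
Dana: free for 08:45-09:30. Ravi: not fully free for 08:45-09:30. Wendy: free for 08:45-09:30. Wiremu: free for 08:45-09:30. Ben: not fully free for 08:45-09:30. Beatriz: free for 08:45-09:30.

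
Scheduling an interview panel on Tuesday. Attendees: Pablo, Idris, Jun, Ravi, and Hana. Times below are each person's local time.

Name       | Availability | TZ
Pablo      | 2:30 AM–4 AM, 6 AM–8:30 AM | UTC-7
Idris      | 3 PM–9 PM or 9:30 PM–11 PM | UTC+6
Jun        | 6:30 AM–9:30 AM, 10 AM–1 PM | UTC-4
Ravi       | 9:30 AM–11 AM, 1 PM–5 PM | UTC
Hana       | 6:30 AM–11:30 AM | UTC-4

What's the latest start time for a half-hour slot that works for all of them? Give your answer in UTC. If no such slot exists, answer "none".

14:30

Pablo in UTC: 09:30-11:00, 13:00-15:30 (add 7h to convert from UTC-7).
Idris in UTC: 09:00-15:00, 15:30-17:00 (subtract 6h to convert from UTC+6).
Jun in UTC: 10:30-13:30, 14:00-17:00 (add 4h to convert from UTC-4).
Ravi in UTC: 09:30-11:00, 13:00-17:00.
Hana in UTC: 10:30-15:30 (add 4h to convert from UTC-4).
Pablo ∩ Idris: 09:30-11:00, 13:00-15:00.
Pablo ∩ Idris ∩ Jun: 10:30-11:00, 13:00-13:30, 14:00-15:00.
Pablo ∩ Idris ∩ Jun ∩ Ravi: 10:30-11:00, 13:00-13:30, 14:00-15:00.
Pablo ∩ Idris ∩ Jun ∩ Ravi ∩ Hana: 10:30-11:00, 13:00-13:30, 14:00-15:00.
Those are the intersection windows.
The last common window of at least 30 minutes is 14:00-15:00; a 30-minute meeting can start as late as 14:30 and still end by 15:00.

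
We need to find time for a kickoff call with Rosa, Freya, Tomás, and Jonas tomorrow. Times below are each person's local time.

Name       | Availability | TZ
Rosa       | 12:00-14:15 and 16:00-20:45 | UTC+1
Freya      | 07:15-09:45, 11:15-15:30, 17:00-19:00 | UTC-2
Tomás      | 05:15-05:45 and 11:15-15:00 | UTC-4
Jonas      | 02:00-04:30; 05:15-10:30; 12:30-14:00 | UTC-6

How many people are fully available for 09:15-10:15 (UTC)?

Rosa in UTC: 11:00-13:15, 15:00-19:45 (subtract 1h to convert from UTC+1).
Freya in UTC: 09:15-11:45, 13:15-17:30, 19:00-21:00 (add 2h to convert from UTC-2).
Tomás in UTC: 09:15-09:45, 15:15-19:00 (add 4h to convert from UTC-4).
Jonas in UTC: 08:00-10:30, 11:15-16:30, 18:30-20:00 (add 6h to convert from UTC-6).
Freya and Jonas can make the full 09:15-10:15 slot — that's 2.

2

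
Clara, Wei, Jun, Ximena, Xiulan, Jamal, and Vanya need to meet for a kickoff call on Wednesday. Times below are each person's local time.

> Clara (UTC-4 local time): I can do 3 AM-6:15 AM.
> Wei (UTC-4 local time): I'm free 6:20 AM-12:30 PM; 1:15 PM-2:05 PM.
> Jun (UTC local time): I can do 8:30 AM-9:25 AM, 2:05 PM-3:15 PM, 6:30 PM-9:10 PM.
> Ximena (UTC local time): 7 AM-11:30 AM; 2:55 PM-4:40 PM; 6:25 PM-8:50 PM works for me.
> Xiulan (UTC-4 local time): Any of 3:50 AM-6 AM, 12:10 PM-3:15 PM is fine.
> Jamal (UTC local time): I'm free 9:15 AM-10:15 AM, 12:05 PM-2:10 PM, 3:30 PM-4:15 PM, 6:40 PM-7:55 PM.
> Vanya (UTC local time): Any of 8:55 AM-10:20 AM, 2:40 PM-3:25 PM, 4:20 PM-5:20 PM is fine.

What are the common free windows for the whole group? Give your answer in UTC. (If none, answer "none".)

Clara in UTC: 07:00-10:15 (add 4h to convert from UTC-4).
Wei in UTC: 10:20-16:30, 17:15-18:05 (add 4h to convert from UTC-4).
Jun in UTC: 08:30-09:25, 14:05-15:15, 18:30-21:10.
Ximena in UTC: 07:00-11:30, 14:55-16:40, 18:25-20:50.
Xiulan in UTC: 07:50-10:00, 16:10-19:15 (add 4h to convert from UTC-4).
Jamal in UTC: 09:15-10:15, 12:05-14:10, 15:30-16:15, 18:40-19:55.
Vanya in UTC: 08:55-10:20, 14:40-15:25, 16:20-17:20.
Clara ∩ Wei: ∅.
Clara ∩ Wei ∩ Jun: ∅.
Clara ∩ Wei ∩ Jun ∩ Ximena: ∅.
Clara ∩ Wei ∩ Jun ∩ Ximena ∩ Xiulan: ∅.
Clara ∩ Wei ∩ Jun ∩ Ximena ∩ Xiulan ∩ Jamal: ∅.
Clara ∩ Wei ∩ Jun ∩ Ximena ∩ Xiulan ∩ Jamal ∩ Vanya: ∅.
There is no time when everyone is free.

none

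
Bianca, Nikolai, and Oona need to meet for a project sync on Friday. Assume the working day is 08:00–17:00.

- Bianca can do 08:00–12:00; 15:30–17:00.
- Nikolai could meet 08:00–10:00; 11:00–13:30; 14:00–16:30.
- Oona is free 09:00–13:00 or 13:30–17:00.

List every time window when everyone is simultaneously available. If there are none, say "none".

09:00-10:00, 11:00-12:00, 15:30-16:30

Bianca ∩ Nikolai: 08:00-10:00, 11:00-12:00, 15:30-16:30.
Bianca ∩ Nikolai ∩ Oona: 09:00-10:00, 11:00-12:00, 15:30-16:30.
Those are the intersection windows.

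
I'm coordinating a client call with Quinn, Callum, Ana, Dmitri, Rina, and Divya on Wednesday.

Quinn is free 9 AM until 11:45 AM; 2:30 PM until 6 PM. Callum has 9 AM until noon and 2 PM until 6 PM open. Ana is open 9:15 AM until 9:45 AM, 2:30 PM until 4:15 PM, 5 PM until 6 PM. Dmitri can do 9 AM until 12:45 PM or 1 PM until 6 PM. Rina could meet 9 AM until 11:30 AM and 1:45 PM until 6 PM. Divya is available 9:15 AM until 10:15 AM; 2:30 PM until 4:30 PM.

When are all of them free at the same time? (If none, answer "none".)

Quinn ∩ Callum: 09:00-11:45, 14:30-18:00.
Quinn ∩ Callum ∩ Ana: 09:15-09:45, 14:30-16:15, 17:00-18:00.
Quinn ∩ Callum ∩ Ana ∩ Dmitri: 09:15-09:45, 14:30-16:15, 17:00-18:00.
Quinn ∩ Callum ∩ Ana ∩ Dmitri ∩ Rina: 09:15-09:45, 14:30-16:15, 17:00-18:00.
Quinn ∩ Callum ∩ Ana ∩ Dmitri ∩ Rina ∩ Divya: 09:15-09:45, 14:30-16:15.

09:15-09:45, 14:30-16:15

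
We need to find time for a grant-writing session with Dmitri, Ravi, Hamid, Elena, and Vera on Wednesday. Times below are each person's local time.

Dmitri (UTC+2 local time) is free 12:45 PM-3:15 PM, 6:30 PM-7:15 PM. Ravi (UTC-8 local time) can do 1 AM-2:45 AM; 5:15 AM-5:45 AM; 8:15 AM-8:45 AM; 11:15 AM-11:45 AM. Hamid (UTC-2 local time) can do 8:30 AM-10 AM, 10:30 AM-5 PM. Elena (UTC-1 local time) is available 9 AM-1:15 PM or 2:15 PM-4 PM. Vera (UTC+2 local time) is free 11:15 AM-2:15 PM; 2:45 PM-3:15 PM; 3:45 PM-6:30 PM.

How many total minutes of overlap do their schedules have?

0

Dmitri in UTC: 10:45-13:15, 16:30-17:15 (subtract 2h to convert from UTC+2).
Ravi in UTC: 09:00-10:45, 13:15-13:45, 16:15-16:45, 19:15-19:45 (add 8h to convert from UTC-8).
Hamid in UTC: 10:30-12:00, 12:30-19:00 (add 2h to convert from UTC-2).
Elena in UTC: 10:00-14:15, 15:15-17:00 (add 1h to convert from UTC-1).
Vera in UTC: 09:15-12:15, 12:45-13:15, 13:45-16:30 (subtract 2h to convert from UTC+2).
Dmitri ∩ Ravi: 16:30-16:45.
Dmitri ∩ Ravi ∩ Hamid: 16:30-16:45.
Dmitri ∩ Ravi ∩ Hamid ∩ Elena: 16:30-16:45.
Dmitri ∩ Ravi ∩ Hamid ∩ Elena ∩ Vera: ∅.
There is no time when everyone is free.
There is no common window, so the total is 0 minutes.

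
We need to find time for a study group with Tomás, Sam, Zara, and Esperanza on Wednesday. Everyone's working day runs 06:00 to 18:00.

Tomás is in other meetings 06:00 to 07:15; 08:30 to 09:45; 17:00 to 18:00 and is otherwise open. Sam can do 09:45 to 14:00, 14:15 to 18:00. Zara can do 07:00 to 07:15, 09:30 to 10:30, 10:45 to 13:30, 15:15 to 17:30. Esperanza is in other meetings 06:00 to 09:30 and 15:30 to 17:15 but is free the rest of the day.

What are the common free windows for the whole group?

Tomás free: 07:15-08:30, 09:45-17:00 (invert busy blocks within the working day).
Sam free: 09:45-14:00, 14:15-18:00.
Zara free: 07:00-07:15, 09:30-10:30, 10:45-13:30, 15:15-17:30.
Esperanza free: 09:30-15:30, 17:15-18:00 (invert busy blocks within the working day).
Tomás ∩ Sam: 09:45-14:00, 14:15-17:00.
Tomás ∩ Sam ∩ Zara: 09:45-10:30, 10:45-13:30, 15:15-17:00.
Tomás ∩ Sam ∩ Zara ∩ Esperanza: 09:45-10:30, 10:45-13:30, 15:15-15:30.

09:45-10:30, 10:45-13:30, 15:15-15:30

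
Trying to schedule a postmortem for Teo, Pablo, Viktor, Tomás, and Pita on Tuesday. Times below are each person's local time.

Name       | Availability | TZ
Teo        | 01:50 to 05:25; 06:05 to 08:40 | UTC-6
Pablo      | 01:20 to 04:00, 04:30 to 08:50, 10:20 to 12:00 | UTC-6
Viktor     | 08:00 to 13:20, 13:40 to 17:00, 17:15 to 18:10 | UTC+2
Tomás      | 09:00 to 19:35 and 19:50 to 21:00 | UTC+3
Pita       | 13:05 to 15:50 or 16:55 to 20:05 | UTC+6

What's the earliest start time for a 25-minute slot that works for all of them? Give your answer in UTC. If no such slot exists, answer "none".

07:50

Teo in UTC: 07:50-11:25, 12:05-14:40 (add 6h to convert from UTC-6).
Pablo in UTC: 07:20-10:00, 10:30-14:50, 16:20-18:00 (add 6h to convert from UTC-6).
Viktor in UTC: 06:00-11:20, 11:40-15:00, 15:15-16:10 (subtract 2h to convert from UTC+2).
Tomás in UTC: 06:00-16:35, 16:50-18:00 (subtract 3h to convert from UTC+3).
Pita in UTC: 07:05-09:50, 10:55-14:05 (subtract 6h to convert from UTC+6).
Teo ∩ Pablo: 07:50-10:00, 10:30-11:25, 12:05-14:40.
Teo ∩ Pablo ∩ Viktor: 07:50-10:00, 10:30-11:20, 12:05-14:40.
Teo ∩ Pablo ∩ Viktor ∩ Tomás: 07:50-10:00, 10:30-11:20, 12:05-14:40.
Teo ∩ Pablo ∩ Viktor ∩ Tomás ∩ Pita: 07:50-09:50, 10:55-11:20, 12:05-14:05.
The first common window of at least 25 minutes is 07:50-09:50, so the earliest start is 07:50.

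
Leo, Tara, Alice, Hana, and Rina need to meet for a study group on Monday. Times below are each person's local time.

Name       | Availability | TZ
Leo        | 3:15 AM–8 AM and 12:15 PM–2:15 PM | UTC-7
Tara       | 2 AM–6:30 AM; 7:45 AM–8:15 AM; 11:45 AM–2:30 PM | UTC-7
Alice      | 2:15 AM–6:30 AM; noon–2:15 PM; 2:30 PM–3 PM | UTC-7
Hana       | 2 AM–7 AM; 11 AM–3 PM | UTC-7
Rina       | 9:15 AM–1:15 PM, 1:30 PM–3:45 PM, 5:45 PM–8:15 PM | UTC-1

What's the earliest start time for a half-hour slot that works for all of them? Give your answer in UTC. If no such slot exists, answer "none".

Leo in UTC: 10:15-15:00, 19:15-21:15 (add 7h to convert from UTC-7).
Tara in UTC: 09:00-13:30, 14:45-15:15, 18:45-21:30 (add 7h to convert from UTC-7).
Alice in UTC: 09:15-13:30, 19:00-21:15, 21:30-22:00 (add 7h to convert from UTC-7).
Hana in UTC: 09:00-14:00, 18:00-22:00 (add 7h to convert from UTC-7).
Rina in UTC: 10:15-14:15, 14:30-16:45, 18:45-21:15 (add 1h to convert from UTC-1).
Leo ∩ Tara: 10:15-13:30, 14:45-15:00, 19:15-21:15.
Leo ∩ Tara ∩ Alice: 10:15-13:30, 19:15-21:15.
Leo ∩ Tara ∩ Alice ∩ Hana: 10:15-13:30, 19:15-21:15.
Leo ∩ Tara ∩ Alice ∩ Hana ∩ Rina: 10:15-13:30, 19:15-21:15.
The first common window of at least 30 minutes is 10:15-13:30, so the earliest start is 10:15.

10:15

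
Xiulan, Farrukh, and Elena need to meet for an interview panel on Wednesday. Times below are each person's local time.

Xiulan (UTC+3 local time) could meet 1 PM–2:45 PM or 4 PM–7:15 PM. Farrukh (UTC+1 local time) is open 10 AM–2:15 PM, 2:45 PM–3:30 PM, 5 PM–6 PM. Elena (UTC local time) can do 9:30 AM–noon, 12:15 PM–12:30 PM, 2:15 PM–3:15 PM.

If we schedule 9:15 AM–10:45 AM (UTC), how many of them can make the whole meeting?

Xiulan in UTC: 10:00-11:45, 13:00-16:15 (subtract 3h to convert from UTC+3).
Farrukh in UTC: 09:00-13:15, 13:45-14:30, 16:00-17:00 (subtract 1h to convert from UTC+1).
Elena in UTC: 09:30-12:00, 12:15-12:30, 14:15-15:15.
Farrukh can make the full 09:15-10:45 slot — that's 1.

1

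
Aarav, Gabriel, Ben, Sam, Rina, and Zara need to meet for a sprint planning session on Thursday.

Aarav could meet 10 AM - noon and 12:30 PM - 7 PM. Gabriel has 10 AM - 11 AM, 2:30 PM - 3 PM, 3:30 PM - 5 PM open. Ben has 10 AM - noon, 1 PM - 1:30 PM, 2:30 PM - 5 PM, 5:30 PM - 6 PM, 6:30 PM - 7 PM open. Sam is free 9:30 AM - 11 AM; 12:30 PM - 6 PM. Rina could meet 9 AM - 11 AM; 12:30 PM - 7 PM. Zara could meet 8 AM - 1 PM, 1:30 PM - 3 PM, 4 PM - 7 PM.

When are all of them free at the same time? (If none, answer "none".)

Aarav ∩ Gabriel: 10:00-11:00, 14:30-15:00, 15:30-17:00.
Aarav ∩ Gabriel ∩ Ben: 10:00-11:00, 14:30-15:00, 15:30-17:00.
Aarav ∩ Gabriel ∩ Ben ∩ Sam: 10:00-11:00, 14:30-15:00, 15:30-17:00.
Aarav ∩ Gabriel ∩ Ben ∩ Sam ∩ Rina: 10:00-11:00, 14:30-15:00, 15:30-17:00.
Aarav ∩ Gabriel ∩ Ben ∩ Sam ∩ Rina ∩ Zara: 10:00-11:00, 14:30-15:00, 16:00-17:00.
Those are the intersection windows.

10:00-11:00, 14:30-15:00, 16:00-17:00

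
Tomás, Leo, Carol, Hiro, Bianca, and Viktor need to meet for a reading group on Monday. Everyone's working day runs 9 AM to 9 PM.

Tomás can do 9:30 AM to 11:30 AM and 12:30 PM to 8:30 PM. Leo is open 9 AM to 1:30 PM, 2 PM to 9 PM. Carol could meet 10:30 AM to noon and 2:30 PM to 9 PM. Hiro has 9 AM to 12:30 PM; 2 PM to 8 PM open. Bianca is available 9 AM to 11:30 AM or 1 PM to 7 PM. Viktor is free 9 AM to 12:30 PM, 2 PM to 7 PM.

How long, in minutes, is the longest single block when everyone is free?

270

Tomás ∩ Leo: 09:30-11:30, 12:30-13:30, 14:00-20:30.
Tomás ∩ Leo ∩ Carol: 10:30-11:30, 14:30-20:30.
Tomás ∩ Leo ∩ Carol ∩ Hiro: 10:30-11:30, 14:30-20:00.
Tomás ∩ Leo ∩ Carol ∩ Hiro ∩ Bianca: 10:30-11:30, 14:30-19:00.
Tomás ∩ Leo ∩ Carol ∩ Hiro ∩ Bianca ∩ Viktor: 10:30-11:30, 14:30-19:00.
The longest is 14:30-19:00 at 270 minutes.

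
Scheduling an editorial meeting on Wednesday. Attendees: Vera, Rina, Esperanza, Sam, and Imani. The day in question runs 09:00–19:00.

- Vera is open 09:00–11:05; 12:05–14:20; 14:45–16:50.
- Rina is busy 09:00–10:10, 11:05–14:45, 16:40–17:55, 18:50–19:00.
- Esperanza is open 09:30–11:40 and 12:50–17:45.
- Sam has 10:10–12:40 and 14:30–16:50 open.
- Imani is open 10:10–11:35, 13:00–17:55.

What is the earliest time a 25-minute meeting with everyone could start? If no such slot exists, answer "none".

Vera free: 09:00-11:05, 12:05-14:20, 14:45-16:50.
Rina free: 10:10-11:05, 14:45-16:40, 17:55-18:50 (invert busy blocks within the working day).
Esperanza free: 09:30-11:40, 12:50-17:45.
Sam free: 10:10-12:40, 14:30-16:50.
Imani free: 10:10-11:35, 13:00-17:55.
Vera ∩ Rina: 10:10-11:05, 14:45-16:40.
Vera ∩ Rina ∩ Esperanza: 10:10-11:05, 14:45-16:40.
Vera ∩ Rina ∩ Esperanza ∩ Sam: 10:10-11:05, 14:45-16:40.
Vera ∩ Rina ∩ Esperanza ∩ Sam ∩ Imani: 10:10-11:05, 14:45-16:40.
So the common availability across everyone is 10:10-11:05, 14:45-16:40.
The first common window of at least 25 minutes is 10:10-11:05, so the earliest start is 10:10.

10:10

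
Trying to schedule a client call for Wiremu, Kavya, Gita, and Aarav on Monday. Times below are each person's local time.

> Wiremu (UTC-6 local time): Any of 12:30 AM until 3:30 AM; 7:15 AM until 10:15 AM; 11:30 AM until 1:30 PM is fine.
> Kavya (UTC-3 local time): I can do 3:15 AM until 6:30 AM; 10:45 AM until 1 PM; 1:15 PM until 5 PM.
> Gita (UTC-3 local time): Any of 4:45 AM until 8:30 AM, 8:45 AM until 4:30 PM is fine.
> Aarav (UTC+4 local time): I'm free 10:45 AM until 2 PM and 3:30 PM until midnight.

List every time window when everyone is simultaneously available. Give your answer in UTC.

07:45-09:30, 13:45-16:00, 17:30-19:30

Wiremu in UTC: 06:30-09:30, 13:15-16:15, 17:30-19:30 (add 6h to convert from UTC-6).
Kavya in UTC: 06:15-09:30, 13:45-16:00, 16:15-20:00 (add 3h to convert from UTC-3).
Gita in UTC: 07:45-11:30, 11:45-19:30 (add 3h to convert from UTC-3).
Aarav in UTC: 06:45-10:00, 11:30-20:00 (subtract 4h to convert from UTC+4).
Wiremu ∩ Kavya: 06:30-09:30, 13:45-16:00, 17:30-19:30.
Wiremu ∩ Kavya ∩ Gita: 07:45-09:30, 13:45-16:00, 17:30-19:30.
Wiremu ∩ Kavya ∩ Gita ∩ Aarav: 07:45-09:30, 13:45-16:00, 17:30-19:30.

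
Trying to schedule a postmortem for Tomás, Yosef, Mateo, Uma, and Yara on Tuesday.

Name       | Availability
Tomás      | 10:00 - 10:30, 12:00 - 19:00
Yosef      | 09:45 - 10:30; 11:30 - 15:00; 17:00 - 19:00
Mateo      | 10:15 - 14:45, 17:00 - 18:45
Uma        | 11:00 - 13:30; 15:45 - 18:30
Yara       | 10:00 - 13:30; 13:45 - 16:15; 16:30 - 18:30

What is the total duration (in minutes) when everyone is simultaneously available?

Tomás ∩ Yosef: 10:00-10:30, 12:00-15:00, 17:00-19:00.
Tomás ∩ Yosef ∩ Mateo: 10:15-10:30, 12:00-14:45, 17:00-18:45.
Tomás ∩ Yosef ∩ Mateo ∩ Uma: 12:00-13:30, 17:00-18:30.
Tomás ∩ Yosef ∩ Mateo ∩ Uma ∩ Yara: 12:00-13:30, 17:00-18:30.
So the common availability across everyone is 12:00-13:30, 17:00-18:30.
Summing the common windows: 90 + 90 = 180 minutes.

180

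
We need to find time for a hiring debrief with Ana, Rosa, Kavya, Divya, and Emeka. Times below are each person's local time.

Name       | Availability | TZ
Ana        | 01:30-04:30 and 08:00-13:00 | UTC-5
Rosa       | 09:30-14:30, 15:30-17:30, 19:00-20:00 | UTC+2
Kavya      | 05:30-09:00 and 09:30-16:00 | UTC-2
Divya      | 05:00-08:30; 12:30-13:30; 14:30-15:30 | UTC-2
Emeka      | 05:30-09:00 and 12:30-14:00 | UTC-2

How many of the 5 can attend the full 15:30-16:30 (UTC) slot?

2

Ana in UTC: 06:30-09:30, 13:00-18:00 (add 5h to convert from UTC-5).
Rosa in UTC: 07:30-12:30, 13:30-15:30, 17:00-18:00 (subtract 2h to convert from UTC+2).
Kavya in UTC: 07:30-11:00, 11:30-18:00 (add 2h to convert from UTC-2).
Divya in UTC: 07:00-10:30, 14:30-15:30, 16:30-17:30 (add 2h to convert from UTC-2).
Emeka in UTC: 07:30-11:00, 14:30-16:00 (add 2h to convert from UTC-2).
Ana and Kavya can make the full 15:30-16:30 slot — that's 2.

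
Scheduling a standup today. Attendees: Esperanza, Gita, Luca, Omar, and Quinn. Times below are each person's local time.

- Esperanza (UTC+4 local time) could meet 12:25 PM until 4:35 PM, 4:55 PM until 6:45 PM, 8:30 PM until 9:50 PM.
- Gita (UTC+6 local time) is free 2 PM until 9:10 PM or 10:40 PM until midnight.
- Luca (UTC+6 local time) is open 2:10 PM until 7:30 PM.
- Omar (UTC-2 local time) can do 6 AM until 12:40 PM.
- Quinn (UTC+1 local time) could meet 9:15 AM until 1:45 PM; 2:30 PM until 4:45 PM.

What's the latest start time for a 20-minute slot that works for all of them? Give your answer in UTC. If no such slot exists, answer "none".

Esperanza in UTC: 08:25-12:35, 12:55-14:45, 16:30-17:50 (subtract 4h to convert from UTC+4).
Gita in UTC: 08:00-15:10, 16:40-18:00 (subtract 6h to convert from UTC+6).
Luca in UTC: 08:10-13:30 (subtract 6h to convert from UTC+6).
Omar in UTC: 08:00-14:40 (add 2h to convert from UTC-2).
Quinn in UTC: 08:15-12:45, 13:30-15:45 (subtract 1h to convert from UTC+1).
Esperanza ∩ Gita: 08:25-12:35, 12:55-14:45, 16:40-17:50.
Esperanza ∩ Gita ∩ Luca: 08:25-12:35, 12:55-13:30.
Esperanza ∩ Gita ∩ Luca ∩ Omar: 08:25-12:35, 12:55-13:30.
Esperanza ∩ Gita ∩ Luca ∩ Omar ∩ Quinn: 08:25-12:35.
So the common availability across everyone is 08:25-12:35.
The last common window of at least 20 minutes is 08:25-12:35; a 20-minute meeting can start as late as 12:15 and still end by 12:35.

12:15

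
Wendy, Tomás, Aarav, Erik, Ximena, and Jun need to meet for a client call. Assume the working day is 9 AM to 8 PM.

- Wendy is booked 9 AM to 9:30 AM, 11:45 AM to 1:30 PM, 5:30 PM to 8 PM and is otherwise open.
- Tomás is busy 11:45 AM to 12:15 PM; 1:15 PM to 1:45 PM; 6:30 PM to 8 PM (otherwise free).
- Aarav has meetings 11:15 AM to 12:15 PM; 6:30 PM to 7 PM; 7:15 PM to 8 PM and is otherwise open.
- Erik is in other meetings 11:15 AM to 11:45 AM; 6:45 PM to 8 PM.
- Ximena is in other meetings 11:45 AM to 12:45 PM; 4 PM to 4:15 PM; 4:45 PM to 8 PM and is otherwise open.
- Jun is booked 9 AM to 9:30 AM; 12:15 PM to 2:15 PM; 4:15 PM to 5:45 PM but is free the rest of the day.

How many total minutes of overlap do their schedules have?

210

Wendy free: 09:30-11:45, 13:30-17:30 (invert busy blocks within the working day).
Tomás free: 09:00-11:45, 12:15-13:15, 13:45-18:30 (invert busy blocks within the working day).
Aarav free: 09:00-11:15, 12:15-18:30, 19:00-19:15 (invert busy blocks within the working day).
Erik free: 09:00-11:15, 11:45-18:45 (invert busy blocks within the working day).
Ximena free: 09:00-11:45, 12:45-16:00, 16:15-16:45 (invert busy blocks within the working day).
Jun free: 09:30-12:15, 14:15-16:15, 17:45-20:00 (invert busy blocks within the working day).
Wendy ∩ Tomás: 09:30-11:45, 13:45-17:30.
Wendy ∩ Tomás ∩ Aarav: 09:30-11:15, 13:45-17:30.
Wendy ∩ Tomás ∩ Aarav ∩ Erik: 09:30-11:15, 13:45-17:30.
Wendy ∩ Tomás ∩ Aarav ∩ Erik ∩ Ximena: 09:30-11:15, 13:45-16:00, 16:15-16:45.
Wendy ∩ Tomás ∩ Aarav ∩ Erik ∩ Ximena ∩ Jun: 09:30-11:15, 14:15-16:00.
So the common availability across everyone is 09:30-11:15, 14:15-16:00.
Summing the common windows: 105 + 105 = 210 minutes.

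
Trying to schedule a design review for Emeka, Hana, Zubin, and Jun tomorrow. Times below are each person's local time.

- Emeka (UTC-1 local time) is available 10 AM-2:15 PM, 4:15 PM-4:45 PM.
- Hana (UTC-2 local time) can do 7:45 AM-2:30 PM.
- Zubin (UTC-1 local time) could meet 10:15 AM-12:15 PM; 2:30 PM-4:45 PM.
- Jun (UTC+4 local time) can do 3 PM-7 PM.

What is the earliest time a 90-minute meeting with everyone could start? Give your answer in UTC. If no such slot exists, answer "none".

Emeka in UTC: 11:00-15:15, 17:15-17:45 (add 1h to convert from UTC-1).
Hana in UTC: 09:45-16:30 (add 2h to convert from UTC-2).
Zubin in UTC: 11:15-13:15, 15:30-17:45 (add 1h to convert from UTC-1).
Jun in UTC: 11:00-15:00 (subtract 4h to convert from UTC+4).
Emeka ∩ Hana: 11:00-15:15.
Emeka ∩ Hana ∩ Zubin: 11:15-13:15.
Emeka ∩ Hana ∩ Zubin ∩ Jun: 11:15-13:15.
So the common availability across everyone is 11:15-13:15.
The first common window of at least 90 minutes is 11:15-13:15, so the earliest start is 11:15.

11:15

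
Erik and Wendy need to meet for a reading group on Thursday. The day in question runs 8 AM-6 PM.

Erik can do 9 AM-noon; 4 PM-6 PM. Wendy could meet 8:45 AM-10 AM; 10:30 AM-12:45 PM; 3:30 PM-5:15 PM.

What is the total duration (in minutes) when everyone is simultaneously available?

Erik ∩ Wendy: 09:00-10:00, 10:30-12:00, 16:00-17:15.
Summing the common windows: 60 + 90 + 75 = 225 minutes.

225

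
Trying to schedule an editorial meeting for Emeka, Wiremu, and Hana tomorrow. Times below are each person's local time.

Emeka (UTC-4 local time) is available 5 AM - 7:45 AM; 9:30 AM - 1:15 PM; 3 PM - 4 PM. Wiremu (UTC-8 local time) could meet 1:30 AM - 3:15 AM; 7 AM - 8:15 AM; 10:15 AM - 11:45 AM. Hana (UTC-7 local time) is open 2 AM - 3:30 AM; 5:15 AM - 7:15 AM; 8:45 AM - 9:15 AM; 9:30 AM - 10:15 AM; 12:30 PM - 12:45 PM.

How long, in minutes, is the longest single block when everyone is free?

60

Emeka in UTC: 09:00-11:45, 13:30-17:15, 19:00-20:00 (add 4h to convert from UTC-4).
Wiremu in UTC: 09:30-11:15, 15:00-16:15, 18:15-19:45 (add 8h to convert from UTC-8).
Hana in UTC: 09:00-10:30, 12:15-14:15, 15:45-16:15, 16:30-17:15, 19:30-19:45 (add 7h to convert from UTC-7).
Emeka ∩ Wiremu: 09:30-11:15, 15:00-16:15, 19:00-19:45.
Emeka ∩ Wiremu ∩ Hana: 09:30-10:30, 15:45-16:15, 19:30-19:45.
Those are the intersection windows.
The longest is 09:30-10:30 at 60 minutes.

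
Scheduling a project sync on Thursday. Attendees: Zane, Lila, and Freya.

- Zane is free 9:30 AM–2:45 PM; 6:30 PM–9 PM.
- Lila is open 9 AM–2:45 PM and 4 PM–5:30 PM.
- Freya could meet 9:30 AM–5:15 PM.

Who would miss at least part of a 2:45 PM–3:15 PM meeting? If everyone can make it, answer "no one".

Zane: not fully free for 14:45-15:15. Lila: not fully free for 14:45-15:15. Freya: free for 14:45-15:15.

Lila, Zane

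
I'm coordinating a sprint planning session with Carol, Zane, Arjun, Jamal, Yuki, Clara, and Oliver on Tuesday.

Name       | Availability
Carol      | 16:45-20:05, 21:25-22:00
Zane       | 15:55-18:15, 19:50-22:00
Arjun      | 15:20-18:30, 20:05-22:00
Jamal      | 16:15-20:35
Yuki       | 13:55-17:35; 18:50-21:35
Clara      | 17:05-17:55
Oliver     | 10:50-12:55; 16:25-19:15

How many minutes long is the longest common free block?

Carol ∩ Zane: 16:45-18:15, 19:50-20:05, 21:25-22:00.
Carol ∩ Zane ∩ Arjun: 16:45-18:15, 21:25-22:00.
Carol ∩ Zane ∩ Arjun ∩ Jamal: 16:45-18:15.
Carol ∩ Zane ∩ Arjun ∩ Jamal ∩ Yuki: 16:45-17:35.
Carol ∩ Zane ∩ Arjun ∩ Jamal ∩ Yuki ∩ Clara: 17:05-17:35.
Carol ∩ Zane ∩ Arjun ∩ Jamal ∩ Yuki ∩ Clara ∩ Oliver: 17:05-17:35.
Those are the intersection windows.
The longest is 17:05-17:35 at 30 minutes.

30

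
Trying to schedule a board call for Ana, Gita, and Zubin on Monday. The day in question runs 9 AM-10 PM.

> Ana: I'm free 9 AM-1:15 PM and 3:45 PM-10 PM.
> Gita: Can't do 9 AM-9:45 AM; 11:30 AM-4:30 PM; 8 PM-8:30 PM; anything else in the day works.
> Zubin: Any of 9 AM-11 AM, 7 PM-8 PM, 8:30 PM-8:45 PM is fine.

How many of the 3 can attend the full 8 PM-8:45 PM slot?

1

Ana free: 09:00-13:15, 15:45-22:00.
Gita free: 09:45-11:30, 16:30-20:00, 20:30-22:00 (invert busy blocks within the working day).
Zubin free: 09:00-11:00, 19:00-20:00, 20:30-20:45.
Ana can make the full 20:00-20:45 slot — that's 1.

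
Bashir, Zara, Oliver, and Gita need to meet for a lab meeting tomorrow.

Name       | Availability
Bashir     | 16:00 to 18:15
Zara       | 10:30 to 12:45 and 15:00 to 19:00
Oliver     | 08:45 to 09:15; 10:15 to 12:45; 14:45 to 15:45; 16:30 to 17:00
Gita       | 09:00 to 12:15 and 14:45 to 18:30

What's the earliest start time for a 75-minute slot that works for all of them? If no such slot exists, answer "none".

Bashir ∩ Zara: 16:00-18:15.
Bashir ∩ Zara ∩ Oliver: 16:30-17:00.
Bashir ∩ Zara ∩ Oliver ∩ Gita: 16:30-17:00.
So the common availability across everyone is 16:30-17:00.
No common window is at least 75 minutes long.

none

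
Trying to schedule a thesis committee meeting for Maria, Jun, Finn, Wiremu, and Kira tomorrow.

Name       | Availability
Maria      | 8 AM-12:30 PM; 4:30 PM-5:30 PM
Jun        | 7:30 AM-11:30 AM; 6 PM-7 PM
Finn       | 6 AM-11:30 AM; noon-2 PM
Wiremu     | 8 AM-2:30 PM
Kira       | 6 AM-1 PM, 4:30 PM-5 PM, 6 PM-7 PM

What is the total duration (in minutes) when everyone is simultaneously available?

210

Maria ∩ Jun: 08:00-11:30.
Maria ∩ Jun ∩ Finn: 08:00-11:30.
Maria ∩ Jun ∩ Finn ∩ Wiremu: 08:00-11:30.
Maria ∩ Jun ∩ Finn ∩ Wiremu ∩ Kira: 08:00-11:30.
Those are the intersection windows.
That's a single block of 210 minutes.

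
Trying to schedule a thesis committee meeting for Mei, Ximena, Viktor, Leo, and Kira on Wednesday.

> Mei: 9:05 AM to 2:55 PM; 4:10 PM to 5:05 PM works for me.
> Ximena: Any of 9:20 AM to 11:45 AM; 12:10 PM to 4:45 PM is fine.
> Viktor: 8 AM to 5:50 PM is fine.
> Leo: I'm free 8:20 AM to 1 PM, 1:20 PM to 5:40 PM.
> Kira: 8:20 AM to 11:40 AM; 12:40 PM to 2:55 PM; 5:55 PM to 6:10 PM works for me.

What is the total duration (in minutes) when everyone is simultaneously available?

Mei ∩ Ximena: 09:20-11:45, 12:10-14:55, 16:10-16:45.
Mei ∩ Ximena ∩ Viktor: 09:20-11:45, 12:10-14:55, 16:10-16:45.
Mei ∩ Ximena ∩ Viktor ∩ Leo: 09:20-11:45, 12:10-13:00, 13:20-14:55, 16:10-16:45.
Mei ∩ Ximena ∩ Viktor ∩ Leo ∩ Kira: 09:20-11:40, 12:40-13:00, 13:20-14:55.
Summing the common windows: 140 + 20 + 95 = 255 minutes.

255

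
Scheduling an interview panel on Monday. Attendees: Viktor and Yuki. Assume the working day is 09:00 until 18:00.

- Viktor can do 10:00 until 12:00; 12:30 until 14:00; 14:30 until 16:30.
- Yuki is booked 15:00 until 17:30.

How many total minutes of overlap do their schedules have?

Viktor free: 10:00-12:00, 12:30-14:00, 14:30-16:30.
Yuki free: 09:00-15:00, 17:30-18:00 (invert busy blocks within the working day).
Viktor ∩ Yuki: 10:00-12:00, 12:30-14:00, 14:30-15:00.
Summing the common windows: 120 + 90 + 30 = 240 minutes.

240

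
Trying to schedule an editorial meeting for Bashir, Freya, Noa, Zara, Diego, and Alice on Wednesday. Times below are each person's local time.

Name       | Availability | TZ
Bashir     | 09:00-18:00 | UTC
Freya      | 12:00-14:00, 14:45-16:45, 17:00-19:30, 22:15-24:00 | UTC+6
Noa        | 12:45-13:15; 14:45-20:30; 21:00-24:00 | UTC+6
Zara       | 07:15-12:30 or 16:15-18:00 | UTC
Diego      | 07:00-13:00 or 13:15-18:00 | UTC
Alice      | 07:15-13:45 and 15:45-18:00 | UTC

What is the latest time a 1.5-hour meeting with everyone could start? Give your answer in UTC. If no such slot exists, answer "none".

Bashir in UTC: 09:00-18:00.
Freya in UTC: 06:00-08:00, 08:45-10:45, 11:00-13:30, 16:15-18:00 (subtract 6h to convert from UTC+6).
Noa in UTC: 06:45-07:15, 08:45-14:30, 15:00-18:00 (subtract 6h to convert from UTC+6).
Zara in UTC: 07:15-12:30, 16:15-18:00.
Diego in UTC: 07:00-13:00, 13:15-18:00.
Alice in UTC: 07:15-13:45, 15:45-18:00.
Bashir ∩ Freya: 09:00-10:45, 11:00-13:30, 16:15-18:00.
Bashir ∩ Freya ∩ Noa: 09:00-10:45, 11:00-13:30, 16:15-18:00.
Bashir ∩ Freya ∩ Noa ∩ Zara: 09:00-10:45, 11:00-12:30, 16:15-18:00.
Bashir ∩ Freya ∩ Noa ∩ Zara ∩ Diego: 09:00-10:45, 11:00-12:30, 16:15-18:00.
Bashir ∩ Freya ∩ Noa ∩ Zara ∩ Diego ∩ Alice: 09:00-10:45, 11:00-12:30, 16:15-18:00.
The last common window of at least 90 minutes is 16:15-18:00; a 90-minute meeting can start as late as 16:30 and still end by 18:00.

16:30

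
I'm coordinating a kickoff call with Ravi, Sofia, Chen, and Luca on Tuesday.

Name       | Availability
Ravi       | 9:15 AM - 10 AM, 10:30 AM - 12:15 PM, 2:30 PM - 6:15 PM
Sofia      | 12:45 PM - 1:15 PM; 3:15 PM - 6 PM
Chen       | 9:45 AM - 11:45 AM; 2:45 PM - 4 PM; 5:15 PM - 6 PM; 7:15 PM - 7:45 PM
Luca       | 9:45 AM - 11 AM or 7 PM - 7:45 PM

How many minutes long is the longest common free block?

Ravi ∩ Sofia: 15:15-18:00.
Ravi ∩ Sofia ∩ Chen: 15:15-16:00, 17:15-18:00.
Ravi ∩ Sofia ∩ Chen ∩ Luca: ∅.
There is no time when everyone is free.
No common window exists, so the longest block is 0 minutes.

0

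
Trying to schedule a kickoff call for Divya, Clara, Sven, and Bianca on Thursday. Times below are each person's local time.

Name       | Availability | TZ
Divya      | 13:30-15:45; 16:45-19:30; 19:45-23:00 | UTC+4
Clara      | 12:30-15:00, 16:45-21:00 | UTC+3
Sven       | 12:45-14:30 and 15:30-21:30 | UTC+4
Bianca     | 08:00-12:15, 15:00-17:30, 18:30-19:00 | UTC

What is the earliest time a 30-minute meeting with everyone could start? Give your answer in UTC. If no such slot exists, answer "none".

09:30

Divya in UTC: 09:30-11:45, 12:45-15:30, 15:45-19:00 (subtract 4h to convert from UTC+4).
Clara in UTC: 09:30-12:00, 13:45-18:00 (subtract 3h to convert from UTC+3).
Sven in UTC: 08:45-10:30, 11:30-17:30 (subtract 4h to convert from UTC+4).
Bianca in UTC: 08:00-12:15, 15:00-17:30, 18:30-19:00.
Divya ∩ Clara: 09:30-11:45, 13:45-15:30, 15:45-18:00.
Divya ∩ Clara ∩ Sven: 09:30-10:30, 11:30-11:45, 13:45-15:30, 15:45-17:30.
Divya ∩ Clara ∩ Sven ∩ Bianca: 09:30-10:30, 11:30-11:45, 15:00-15:30, 15:45-17:30.
Those are the intersection windows.
The first common window of at least 30 minutes is 09:30-10:30, so the earliest start is 09:30.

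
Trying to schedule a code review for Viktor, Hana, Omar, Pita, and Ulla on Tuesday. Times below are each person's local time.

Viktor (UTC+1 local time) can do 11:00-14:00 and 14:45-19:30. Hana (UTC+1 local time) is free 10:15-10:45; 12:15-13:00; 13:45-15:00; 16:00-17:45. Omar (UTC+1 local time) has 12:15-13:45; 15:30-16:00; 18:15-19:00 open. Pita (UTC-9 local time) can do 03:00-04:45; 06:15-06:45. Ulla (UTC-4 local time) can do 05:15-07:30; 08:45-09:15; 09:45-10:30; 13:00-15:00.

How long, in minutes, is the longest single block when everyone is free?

0

Viktor in UTC: 10:00-13:00, 13:45-18:30 (subtract 1h to convert from UTC+1).
Hana in UTC: 09:15-09:45, 11:15-12:00, 12:45-14:00, 15:00-16:45 (subtract 1h to convert from UTC+1).
Omar in UTC: 11:15-12:45, 14:30-15:00, 17:15-18:00 (subtract 1h to convert from UTC+1).
Pita in UTC: 12:00-13:45, 15:15-15:45 (add 9h to convert from UTC-9).
Ulla in UTC: 09:15-11:30, 12:45-13:15, 13:45-14:30, 17:00-19:00 (add 4h to convert from UTC-4).
Viktor ∩ Hana: 11:15-12:00, 12:45-13:00, 13:45-14:00, 15:00-16:45.
Viktor ∩ Hana ∩ Omar: 11:15-12:00.
Viktor ∩ Hana ∩ Omar ∩ Pita: ∅.
Viktor ∩ Hana ∩ Omar ∩ Pita ∩ Ulla: ∅.
There is no time when everyone is free.
No common window exists, so the longest block is 0 minutes.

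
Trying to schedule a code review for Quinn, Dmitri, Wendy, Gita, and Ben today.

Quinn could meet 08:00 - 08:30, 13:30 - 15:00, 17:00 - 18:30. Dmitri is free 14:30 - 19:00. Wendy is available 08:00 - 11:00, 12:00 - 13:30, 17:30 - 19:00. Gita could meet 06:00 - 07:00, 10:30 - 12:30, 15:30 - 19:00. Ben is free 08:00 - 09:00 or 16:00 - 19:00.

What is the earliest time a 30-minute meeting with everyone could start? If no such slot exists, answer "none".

17:30

Quinn ∩ Dmitri: 14:30-15:00, 17:00-18:30.
Quinn ∩ Dmitri ∩ Wendy: 17:30-18:30.
Quinn ∩ Dmitri ∩ Wendy ∩ Gita: 17:30-18:30.
Quinn ∩ Dmitri ∩ Wendy ∩ Gita ∩ Ben: 17:30-18:30.
Those are the intersection windows.
The first common window of at least 30 minutes is 17:30-18:30, so the earliest start is 17:30.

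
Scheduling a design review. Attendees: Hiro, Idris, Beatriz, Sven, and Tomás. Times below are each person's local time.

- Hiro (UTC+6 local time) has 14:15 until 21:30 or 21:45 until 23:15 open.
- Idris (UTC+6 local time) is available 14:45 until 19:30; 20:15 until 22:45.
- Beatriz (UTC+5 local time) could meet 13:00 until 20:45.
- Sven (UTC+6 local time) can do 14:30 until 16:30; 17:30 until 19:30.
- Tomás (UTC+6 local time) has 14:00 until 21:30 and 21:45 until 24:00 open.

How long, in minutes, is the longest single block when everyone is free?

Hiro in UTC: 08:15-15:30, 15:45-17:15 (subtract 6h to convert from UTC+6).
Idris in UTC: 08:45-13:30, 14:15-16:45 (subtract 6h to convert from UTC+6).
Beatriz in UTC: 08:00-15:45 (subtract 5h to convert from UTC+5).
Sven in UTC: 08:30-10:30, 11:30-13:30 (subtract 6h to convert from UTC+6).
Tomás in UTC: 08:00-15:30, 15:45-18:00 (subtract 6h to convert from UTC+6).
Hiro ∩ Idris: 08:45-13:30, 14:15-15:30, 15:45-16:45.
Hiro ∩ Idris ∩ Beatriz: 08:45-13:30, 14:15-15:30.
Hiro ∩ Idris ∩ Beatriz ∩ Sven: 08:45-10:30, 11:30-13:30.
Hiro ∩ Idris ∩ Beatriz ∩ Sven ∩ Tomás: 08:45-10:30, 11:30-13:30.
The longest is 11:30-13:30 at 120 minutes.

120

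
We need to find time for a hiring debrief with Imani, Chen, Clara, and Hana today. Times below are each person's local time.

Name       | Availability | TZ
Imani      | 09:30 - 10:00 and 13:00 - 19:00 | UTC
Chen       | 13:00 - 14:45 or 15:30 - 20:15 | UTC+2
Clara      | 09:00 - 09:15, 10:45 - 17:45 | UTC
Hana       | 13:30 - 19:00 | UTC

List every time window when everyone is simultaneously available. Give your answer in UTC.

Imani in UTC: 09:30-10:00, 13:00-19:00.
Chen in UTC: 11:00-12:45, 13:30-18:15 (subtract 2h to convert from UTC+2).
Clara in UTC: 09:00-09:15, 10:45-17:45.
Hana in UTC: 13:30-19:00.
Imani ∩ Chen: 13:30-18:15.
Imani ∩ Chen ∩ Clara: 13:30-17:45.
Imani ∩ Chen ∩ Clara ∩ Hana: 13:30-17:45.
Those are the intersection windows.

13:30-17:45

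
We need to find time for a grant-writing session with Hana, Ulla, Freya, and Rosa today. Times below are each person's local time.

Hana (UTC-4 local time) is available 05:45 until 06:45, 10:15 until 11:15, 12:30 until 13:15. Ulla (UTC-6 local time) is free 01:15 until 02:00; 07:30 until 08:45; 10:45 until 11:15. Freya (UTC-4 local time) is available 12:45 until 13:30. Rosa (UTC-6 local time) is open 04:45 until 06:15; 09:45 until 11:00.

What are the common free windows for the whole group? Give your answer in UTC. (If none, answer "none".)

Hana in UTC: 09:45-10:45, 14:15-15:15, 16:30-17:15 (add 4h to convert from UTC-4).
Ulla in UTC: 07:15-08:00, 13:30-14:45, 16:45-17:15 (add 6h to convert from UTC-6).
Freya in UTC: 16:45-17:30 (add 4h to convert from UTC-4).
Rosa in UTC: 10:45-12:15, 15:45-17:00 (add 6h to convert from UTC-6).
Hana ∩ Ulla: 14:15-14:45, 16:45-17:15.
Hana ∩ Ulla ∩ Freya: 16:45-17:15.
Hana ∩ Ulla ∩ Freya ∩ Rosa: 16:45-17:00.

16:45-17:00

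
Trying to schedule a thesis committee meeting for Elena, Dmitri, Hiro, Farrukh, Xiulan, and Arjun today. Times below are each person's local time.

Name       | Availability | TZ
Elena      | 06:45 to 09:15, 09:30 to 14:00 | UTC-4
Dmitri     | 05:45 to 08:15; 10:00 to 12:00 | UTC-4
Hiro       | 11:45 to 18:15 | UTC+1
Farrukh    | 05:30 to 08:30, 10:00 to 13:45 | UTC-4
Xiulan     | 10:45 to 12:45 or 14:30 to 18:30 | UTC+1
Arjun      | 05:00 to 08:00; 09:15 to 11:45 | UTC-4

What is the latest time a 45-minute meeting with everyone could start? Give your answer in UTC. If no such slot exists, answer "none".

15:00

Elena in UTC: 10:45-13:15, 13:30-18:00 (add 4h to convert from UTC-4).
Dmitri in UTC: 09:45-12:15, 14:00-16:00 (add 4h to convert from UTC-4).
Hiro in UTC: 10:45-17:15 (subtract 1h to convert from UTC+1).
Farrukh in UTC: 09:30-12:30, 14:00-17:45 (add 4h to convert from UTC-4).
Xiulan in UTC: 09:45-11:45, 13:30-17:30 (subtract 1h to convert from UTC+1).
Arjun in UTC: 09:00-12:00, 13:15-15:45 (add 4h to convert from UTC-4).
Elena ∩ Dmitri: 10:45-12:15, 14:00-16:00.
Elena ∩ Dmitri ∩ Hiro: 10:45-12:15, 14:00-16:00.
Elena ∩ Dmitri ∩ Hiro ∩ Farrukh: 10:45-12:15, 14:00-16:00.
Elena ∩ Dmitri ∩ Hiro ∩ Farrukh ∩ Xiulan: 10:45-11:45, 14:00-16:00.
Elena ∩ Dmitri ∩ Hiro ∩ Farrukh ∩ Xiulan ∩ Arjun: 10:45-11:45, 14:00-15:45.
So the common availability across everyone is 10:45-11:45, 14:00-15:45.
The last common window of at least 45 minutes is 14:00-15:45; a 45-minute meeting can start as late as 15:00 and still end by 15:45.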